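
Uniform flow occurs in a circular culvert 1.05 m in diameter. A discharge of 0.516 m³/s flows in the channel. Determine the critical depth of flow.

y_c = 0.4 m

At critical depth, Q² T / (g A³) = 1, i.e. A³/T = Q²/g = 0.516²/9.81 = 0.02714.
At y = 0.274 m: A³/T = 0.006305 — low.
At y = 0.492 m: A³/T = 0.06031 — high.
At y = 0.4 m: A³/T = 0.02726 — matches.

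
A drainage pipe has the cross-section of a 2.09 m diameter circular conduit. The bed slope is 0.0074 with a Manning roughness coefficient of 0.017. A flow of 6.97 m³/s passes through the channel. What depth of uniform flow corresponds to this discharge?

Manning's equation rearranged: A R^(2/3) = nQ / (1·√S) = 0.017 × 6.97 / (√0.0074) = 1.377.
Try y = 0.966 m: A R^(2/3) = 0.9717 — too small.
Try y = 1.19 m: A R^(2/3) = 1.378 — matches.

y_n = 1.19 m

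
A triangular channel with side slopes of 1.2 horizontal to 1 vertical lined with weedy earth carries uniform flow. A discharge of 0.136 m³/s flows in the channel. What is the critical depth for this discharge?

y_c = 0.305 m

At critical depth, Q² T / (g A³) = 1, i.e. A³/T = Q²/g = 0.136²/9.81 = 0.001885.
Try y = 0.337 m: A³/T = 0.00313 — too large.
Try y = 0.217 m: A³/T = 0.0003464 — too small.
Try y = 0.305 m: A³/T = 0.0019 — close enough.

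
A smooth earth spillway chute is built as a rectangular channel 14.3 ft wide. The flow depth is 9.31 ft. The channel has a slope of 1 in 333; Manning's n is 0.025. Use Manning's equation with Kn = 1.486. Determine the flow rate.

Q = 1100 ft³/s

Flow area A = b·y = 14.3 × 9.31 = 133.1 ft². Wetted perimeter P = b + 2y = 14.3 + 2×9.31 = 32.92 ft.
Hydraulic radius R = A/P = 133.1/32.92 = 4.044 ft.
Manning's equation: Q = (1.486/n) A R^(2/3) S^(1/2) = (1.486/0.025) × 133.1 × 4.044^(2/3) × 0.003003^(1/2) = 1100 ft³/s.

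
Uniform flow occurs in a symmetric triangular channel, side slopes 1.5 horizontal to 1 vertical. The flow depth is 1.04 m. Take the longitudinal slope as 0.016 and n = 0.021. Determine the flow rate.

Q = 5.59 m³/s

For a triangular section with side slope z = 1.5: A = zy² = 1.5×1.04² = 1.622 m²; P = 2y√(1+z²) = 2×1.04×1.803 = 3.75 m.
Hydraulic radius R = A/P = 1.622/3.75 = 0.4327 m.
Manning's equation: Q = (1/n) A R^(2/3) S^(1/2) = (1/0.021) × 1.622 × 0.4327^(2/3) × 0.016^(1/2) = 5.59 m³/s.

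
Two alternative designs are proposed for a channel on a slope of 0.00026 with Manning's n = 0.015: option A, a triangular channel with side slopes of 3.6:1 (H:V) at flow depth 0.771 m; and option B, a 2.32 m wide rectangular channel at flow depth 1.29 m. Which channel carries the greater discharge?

Channel A: For a triangular section with side slope z = 3.6: A = zy² = 3.6×0.771² = 2.14 m²; P = 2y√(1+z²) = 2×0.771×3.736 = 5.761 m. Hydraulic radius R = A/P = 2.14/5.761 = 0.3714 m. Q_A = (1/0.015)·2.14·0.3714^(2/3)·√0.00026 = 1.189 m³/s.
Channel B: Flow area A = b·y = 2.32 × 1.29 = 2.993 m². Wetted perimeter P = b + 2y = 2.32 + 2×1.29 = 4.9 m. Hydraulic radius R = A/P = 2.993/4.9 = 0.6108 m. Q_B = (1/0.015)·2.993·0.6108^(2/3)·√0.00026 = 2.316 m³/s.
Q_A = 1.189 m³/s vs Q_B = 2.316 m³/s, so channel B carries more.

channel B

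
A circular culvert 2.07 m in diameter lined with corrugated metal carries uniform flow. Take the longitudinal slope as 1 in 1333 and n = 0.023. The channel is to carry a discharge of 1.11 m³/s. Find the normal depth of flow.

y_n = 0.948 m

Manning's equation rearranged: A R^(2/3) = nQ / (1·√S) = 0.023 × 1.11 / (√0.0007502) = 0.9321.
Try y = 1.2 m: A R^(2/3) = 1.382 — over.
Try y = 0.837 m: A R^(2/3) = 0.7456 — short.
Try y = 0.948 m: A R^(2/3) = 0.9319 — close enough.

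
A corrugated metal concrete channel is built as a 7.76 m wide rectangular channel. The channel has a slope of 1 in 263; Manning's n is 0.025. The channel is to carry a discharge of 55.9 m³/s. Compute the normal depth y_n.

y_n = 2.29 m

Manning's equation rearranged: A R^(2/3) = nQ / (1·√S) = 0.025 × 55.9 / (√0.003802) = 22.66.
Try y = 2.06 m: A R^(2/3) = 19.48 — too small.
Try y = 2.72 m: A R^(2/3) = 28.86 — too large.
Try y = 2.29 m: A R^(2/3) = 22.66 — ≈ 22.66.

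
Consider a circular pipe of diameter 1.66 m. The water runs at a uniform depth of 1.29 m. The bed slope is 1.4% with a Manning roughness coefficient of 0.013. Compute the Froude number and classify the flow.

For a circular section of diameter D = 1.66 m at depth y = 1.29 m, the central angle is θ = 2 arccos(1 − 2y/D) = 4.316 rad. Then A = (D²/8)(θ − sin θ) = 1.805 m² and P = Dθ/2 = 3.583 m.
Hydraulic radius R = A/P = 1.805/3.583 = 0.5037 m.
V = (1/n) R^(2/3) √S = (1/0.013) × 0.5037^(2/3) × √0.014 = 5.762 m/s. Hydraulic depth D_h = A/T = 1.805/1.382 = 1.306 m.
Froude number Fr = V/√(g·D_h) = 5.762/√(9.81×1.306) = 1.61, which is greater than 1, so the flow is supercritical.

supercritical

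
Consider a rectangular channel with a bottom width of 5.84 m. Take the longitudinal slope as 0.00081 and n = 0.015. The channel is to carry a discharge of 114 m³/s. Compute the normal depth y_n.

y_n = 6.46 m

Manning's equation rearranged: A R^(2/3) = nQ / (1·√S) = 0.015 × 114 / (√0.00081) = 60.08.
Try y = 7.21 m: A R^(2/3) = 68.57 — over.
Try y = 5.73 m: A R^(2/3) = 51.95 — short.
Try y = 6.46 m: A R^(2/3) = 60.11 — matches.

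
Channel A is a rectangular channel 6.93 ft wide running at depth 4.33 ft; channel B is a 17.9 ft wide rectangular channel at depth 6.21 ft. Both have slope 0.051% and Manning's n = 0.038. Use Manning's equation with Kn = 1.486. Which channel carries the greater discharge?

channel B

Channel A: Flow area A = b·y = 6.93 × 4.33 = 30.01 ft². Wetted perimeter P = b + 2y = 6.93 + 2×4.33 = 15.59 ft. Hydraulic radius R = A/P = 30.01/15.59 = 1.925 ft. Q_A = (1.486/0.038)·30.01·1.925^(2/3)·√0.00051 = 41 ft³/s.
Channel B: Flow area A = b·y = 17.9 × 6.21 = 111.2 ft². Wetted perimeter P = b + 2y = 17.9 + 2×6.21 = 30.32 ft. Hydraulic radius R = A/P = 111.2/30.32 = 3.666 ft. Q_B = (1.486/0.038)·111.2·3.666^(2/3)·√0.00051 = 233.4 ft³/s.
Q_A = 41 ft³/s vs Q_B = 233.4 ft³/s, so channel B carries more.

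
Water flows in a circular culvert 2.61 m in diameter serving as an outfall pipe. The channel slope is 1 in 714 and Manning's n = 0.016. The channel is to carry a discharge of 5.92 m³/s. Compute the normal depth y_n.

y_n = 1.5 m

Manning's equation rearranged: A R^(2/3) = nQ / (1·√S) = 0.016 × 5.92 / (√0.001401) = 2.531.
At y = 1.86 m: A R^(2/3) = 3.449 — over.
At y = 1.23 m: A R^(2/3) = 1.818 — short.
At y = 1.5 m: A R^(2/3) = 2.529 — matches.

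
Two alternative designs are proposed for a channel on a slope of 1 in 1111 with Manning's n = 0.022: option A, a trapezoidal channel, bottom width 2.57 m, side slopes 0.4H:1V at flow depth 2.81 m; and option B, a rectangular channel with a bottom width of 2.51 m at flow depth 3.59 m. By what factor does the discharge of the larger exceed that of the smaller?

1.37

Channel A: With bottom width b = 2.57 m and side slope z = 0.4: A = (b + zy)y = (2.57 + 0.4×2.81)×2.81 = 10.38 m²; P = b + 2y√(1+z²) = 2.57 + 2×2.81×1.077 = 8.623 m. Hydraulic radius R = A/P = 10.38/8.623 = 1.204 m. Q_A = (1/0.022)·10.38·1.204^(2/3)·√0.0009001 = 16.02 m³/s.
Channel B: Flow area A = b·y = 2.51 × 3.59 = 9.011 m². Wetted perimeter P = b + 2y = 2.51 + 2×3.59 = 9.69 m. Hydraulic radius R = A/P = 9.011/9.69 = 0.9299 m. Q_B = (1/0.022)·9.011·0.9299^(2/3)·√0.0009001 = 11.71 m³/s.
The larger discharge is 16.02 m³/s and the smaller is 11.71 m³/s; the ratio is 1.37.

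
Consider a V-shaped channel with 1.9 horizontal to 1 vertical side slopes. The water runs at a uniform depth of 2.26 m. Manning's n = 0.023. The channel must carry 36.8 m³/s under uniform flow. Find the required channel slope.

S = 0.00761

For a triangular section with side slope z = 1.9: A = zy² = 1.9×2.26² = 9.704 m²; P = 2y√(1+z²) = 2×2.26×2.147 = 9.705 m.
Hydraulic radius R = A/P = 9.704/9.705 = 1 m.
From Manning's equation, S = [nQ / (1 A R^(2/3))]² = [0.023 × 36.8 / (1 × 9.704 × 1^(2/3))]² = 0.00761.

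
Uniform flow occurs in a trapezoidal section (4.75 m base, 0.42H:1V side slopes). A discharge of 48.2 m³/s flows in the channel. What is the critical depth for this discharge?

y_c = 2.05 m

At critical depth, Q² T / (g A³) = 1, i.e. A³/T = Q²/g = 48.2²/9.81 = 236.8.
Try y = 2.5 m: A³/T = 445.1 — too large.
Try y = 1.47 m: A³/T = 82.07 — too small.
Try y = 2.05 m: A³/T = 235.1 — ≈ 236.8.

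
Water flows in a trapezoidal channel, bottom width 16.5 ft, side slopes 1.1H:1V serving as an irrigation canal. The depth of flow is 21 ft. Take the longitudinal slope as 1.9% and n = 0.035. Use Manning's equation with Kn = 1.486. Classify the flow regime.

With bottom width b = 16.5 ft and side slope z = 1.1: A = (b + zy)y = (16.5 + 1.1×21)×21 = 831.6 ft²; P = b + 2y√(1+z²) = 16.5 + 2×21×1.487 = 78.94 ft.
Hydraulic radius R = A/P = 831.6/78.94 = 10.53 ft.
V = (1.486/n) R^(2/3) √S = (1.486/0.035) × 10.53^(2/3) × √0.019 = 28.12 ft/s. Hydraulic depth D_h = A/T = 831.6/62.7 = 13.26 ft.
Froude number Fr = V/√(g·D_h) = 28.12/√(32.2×13.26) = 1.36, which is greater than 1, so the flow is supercritical.

supercritical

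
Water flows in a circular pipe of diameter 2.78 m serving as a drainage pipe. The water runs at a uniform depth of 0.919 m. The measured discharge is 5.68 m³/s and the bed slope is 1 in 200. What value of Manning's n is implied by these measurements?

n = 0.014

For a circular section of diameter D = 2.78 m at depth y = 0.919 m, the central angle is θ = 2 arccos(1 − 2y/D) = 2.45 rad. Then A = (D²/8)(θ − sin θ) = 1.751 m² and P = Dθ/2 = 3.406 m.
Hydraulic radius R = A/P = 1.751/3.406 = 0.5141 m.
Rearranging Manning's equation: n = (1/Q) A R^(2/3) S^(1/2) = (1/5.68) × 1.751 × 0.5141^(2/3) × √0.005 = 0.014.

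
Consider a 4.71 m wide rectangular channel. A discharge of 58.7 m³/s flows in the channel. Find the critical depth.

y_c = 2.51 m

For a rectangular channel, critical depth y_c = (q²/g)^(1/3) where q = Q/b = 58.7/4.71 = 12.46 m²/s.
So y_c = (12.46²/9.81)^(1/3) = 2.51 m.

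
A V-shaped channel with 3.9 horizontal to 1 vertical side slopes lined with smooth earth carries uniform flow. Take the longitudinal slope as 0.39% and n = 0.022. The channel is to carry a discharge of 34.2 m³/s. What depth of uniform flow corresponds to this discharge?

y_n = 1.83 m

Manning's equation rearranged: A R^(2/3) = nQ / (1·√S) = 0.022 × 34.2 / (√0.0039) = 12.05.
At y = 1.48 m: A R^(2/3) = 6.842 — short.
At y = 2.23 m: A R^(2/3) = 20.42 — over.
At y = 1.83 m: A R^(2/3) = 12.05 — close enough.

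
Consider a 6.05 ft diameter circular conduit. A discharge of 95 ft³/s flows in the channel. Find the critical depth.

At critical depth, Q² T / (g A³) = 1, i.e. A³/T = Q²/g = 95²/32.2 = 280.3.
At y = 3.32 ft: A³/T = 700.3 — too large.
At y = 2.21 ft: A³/T = 147.3 — too small.
At y = 2.61 ft: A³/T = 279.1 — close enough.

y_c = 2.61 ft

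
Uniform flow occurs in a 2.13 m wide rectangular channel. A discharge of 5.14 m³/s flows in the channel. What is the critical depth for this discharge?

For a rectangular channel, critical depth y_c = (q²/g)^(1/3) where q = Q/b = 5.14/2.13 = 2.413 m²/s.
So y_c = (2.413²/9.81)^(1/3) = 0.84 m.

y_c = 0.84 m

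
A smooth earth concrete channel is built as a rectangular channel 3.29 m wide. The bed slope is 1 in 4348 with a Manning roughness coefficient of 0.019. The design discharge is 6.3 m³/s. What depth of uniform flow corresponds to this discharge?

y_n = 2.43 m

Manning's equation rearranged: A R^(2/3) = nQ / (1·√S) = 0.019 × 6.3 / (√0.00023) = 7.893.
At y = 1.88 m: A R^(2/3) = 5.668 — short.
At y = 2.9 m: A R^(2/3) = 9.854 — over.
At y = 2.43 m: A R^(2/3) = 7.893 — matches.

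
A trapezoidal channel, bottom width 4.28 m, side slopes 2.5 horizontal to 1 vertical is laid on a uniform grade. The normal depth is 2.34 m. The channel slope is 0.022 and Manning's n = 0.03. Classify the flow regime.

supercritical

With bottom width b = 4.28 m and side slope z = 2.5: A = (b + zy)y = (4.28 + 2.5×2.34)×2.34 = 23.7 m²; P = b + 2y√(1+z²) = 4.28 + 2×2.34×2.693 = 16.88 m.
Hydraulic radius R = A/P = 23.7/16.88 = 1.404 m.
V = (1/n) R^(2/3) √S = (1/0.03) × 1.404^(2/3) × √0.022 = 6.2 m/s. Hydraulic depth D_h = A/T = 23.7/15.98 = 1.483 m.
Froude number Fr = V/√(g·D_h) = 6.2/√(9.81×1.483) = 1.63, which is greater than 1, so the flow is supercritical.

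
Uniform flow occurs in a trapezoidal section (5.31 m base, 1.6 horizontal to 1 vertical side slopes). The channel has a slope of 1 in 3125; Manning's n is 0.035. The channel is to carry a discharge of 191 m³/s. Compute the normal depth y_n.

Manning's equation rearranged: A R^(2/3) = nQ / (1·√S) = 0.035 × 191 / (√0.00032) = 373.7.
Trying y = 9.5 m: A R^(2/3) = 549.3 — over.
Trying y = 5.78 m: A R^(2/3) = 179 — short.
Trying y = 8.04 m: A R^(2/3) = 374.2 — close enough.

y_n = 8.04 m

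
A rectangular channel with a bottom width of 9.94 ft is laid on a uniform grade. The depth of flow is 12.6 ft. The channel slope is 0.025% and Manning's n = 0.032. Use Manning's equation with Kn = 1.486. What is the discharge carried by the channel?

Q = 215 ft³/s

Flow area A = b·y = 9.94 × 12.6 = 125.2 ft². Wetted perimeter P = b + 2y = 9.94 + 2×12.6 = 35.14 ft.
Hydraulic radius R = A/P = 125.2/35.14 = 3.564 ft.
Manning's equation: Q = (1.486/n) A R^(2/3) S^(1/2) = (1.486/0.032) × 125.2 × 3.564^(2/3) × 0.00025^(1/2) = 215 ft³/s.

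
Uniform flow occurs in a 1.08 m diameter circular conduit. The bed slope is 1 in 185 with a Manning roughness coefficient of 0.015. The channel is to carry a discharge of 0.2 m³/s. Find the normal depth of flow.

y_n = 0.238 m

Manning's equation rearranged: A R^(2/3) = nQ / (1·√S) = 0.015 × 0.2 / (√0.005405) = 0.0408.
Try y = 0.18 m: A R^(2/3) = 0.02311 — too small.
Try y = 0.263 m: A R^(2/3) = 0.04976 — too large.
Try y = 0.238 m: A R^(2/3) = 0.04075 — ≈ 0.0408.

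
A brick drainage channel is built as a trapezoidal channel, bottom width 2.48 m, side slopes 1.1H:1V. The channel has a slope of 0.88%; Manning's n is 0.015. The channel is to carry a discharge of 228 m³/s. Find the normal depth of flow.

Manning's equation rearranged: A R^(2/3) = nQ / (1·√S) = 0.015 × 228 / (√0.0088) = 36.46.
Trying y = 3.12 m: A R^(2/3) = 24.91 — low.
Trying y = 3.73 m: A R^(2/3) = 36.46 — ≈ 36.46.

y_n = 3.73 m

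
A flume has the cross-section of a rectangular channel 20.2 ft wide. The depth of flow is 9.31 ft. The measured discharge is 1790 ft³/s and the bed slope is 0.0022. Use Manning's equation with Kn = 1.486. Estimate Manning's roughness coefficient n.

n = 0.021

Flow area A = b·y = 20.2 × 9.31 = 188.1 ft². Wetted perimeter P = b + 2y = 20.2 + 2×9.31 = 38.82 ft.
Hydraulic radius R = A/P = 188.1/38.82 = 4.844 ft.
Rearranging Manning's equation: n = (1.486/Q) A R^(2/3) S^(1/2) = (1.486/1790) × 188.1 × 4.844^(2/3) × √0.0022 = 0.021.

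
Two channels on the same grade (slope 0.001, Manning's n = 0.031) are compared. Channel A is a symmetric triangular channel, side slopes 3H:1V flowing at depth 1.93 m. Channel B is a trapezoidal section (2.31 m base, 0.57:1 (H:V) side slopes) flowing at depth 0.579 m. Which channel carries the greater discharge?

channel A

Channel A: For a triangular section with side slope z = 3: A = zy² = 3×1.93² = 11.17 m²; P = 2y√(1+z²) = 2×1.93×3.162 = 12.21 m. Hydraulic radius R = A/P = 11.17/12.21 = 0.9155 m. Q_A = (1/0.031)·11.17·0.9155^(2/3)·√0.001 = 10.75 m³/s.
Channel B: With bottom width b = 2.31 m and side slope z = 0.57: A = (b + zy)y = (2.31 + 0.57×0.579)×0.579 = 1.529 m²; P = b + 2y√(1+z²) = 2.31 + 2×0.579×1.151 = 3.643 m. Hydraulic radius R = A/P = 1.529/3.643 = 0.4196 m. Q_B = (1/0.031)·1.529·0.4196^(2/3)·√0.001 = 0.8739 m³/s.
Q_A = 10.75 m³/s vs Q_B = 0.8739 m³/s, so channel A carries more.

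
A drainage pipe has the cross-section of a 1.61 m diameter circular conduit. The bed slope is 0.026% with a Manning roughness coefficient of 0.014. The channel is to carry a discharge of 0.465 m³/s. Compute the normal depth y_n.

y_n = 0.672 m

Manning's equation rearranged: A R^(2/3) = nQ / (1·√S) = 0.014 × 0.465 / (√0.00026) = 0.4037.
Try y = 0.769 m: A R^(2/3) = 0.5131 — over.
Try y = 0.526 m: A R^(2/3) = 0.2561 — short.
Try y = 0.672 m: A R^(2/3) = 0.4041 — close enough.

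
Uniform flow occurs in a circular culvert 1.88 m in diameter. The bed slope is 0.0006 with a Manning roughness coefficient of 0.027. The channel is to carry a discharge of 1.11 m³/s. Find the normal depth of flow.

Manning's equation rearranged: A R^(2/3) = nQ / (1·√S) = 0.027 × 1.11 / (√0.0006) = 1.224.
Trying y = 0.874 m: A R^(2/3) = 0.7401 — short.
Trying y = 1.44 m: A R^(2/3) = 1.567 — over.
Trying y = 1.19 m: A R^(2/3) = 1.221 — close enough.

y_n = 1.19 m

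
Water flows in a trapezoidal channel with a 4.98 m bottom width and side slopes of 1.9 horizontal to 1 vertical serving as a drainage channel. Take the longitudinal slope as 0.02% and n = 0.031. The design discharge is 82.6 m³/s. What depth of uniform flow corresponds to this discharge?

y_n = 5.58 m

Manning's equation rearranged: A R^(2/3) = nQ / (1·√S) = 0.031 × 82.6 / (√0.0002) = 181.1.
Trying y = 4.13 m: A R^(2/3) = 93.16 — short.
Trying y = 6.13 m: A R^(2/3) = 223.9 — over.
Trying y = 5.58 m: A R^(2/3) = 181 — ≈ 181.1.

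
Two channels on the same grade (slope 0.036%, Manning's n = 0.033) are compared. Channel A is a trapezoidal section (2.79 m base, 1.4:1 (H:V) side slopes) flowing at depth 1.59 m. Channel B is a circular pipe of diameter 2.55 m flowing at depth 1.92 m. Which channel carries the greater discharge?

channel A

Channel A: With bottom width b = 2.79 m and side slope z = 1.4: A = (b + zy)y = (2.79 + 1.4×1.59)×1.59 = 7.975 m²; P = b + 2y√(1+z²) = 2.79 + 2×1.59×1.72 = 8.261 m. Hydraulic radius R = A/P = 7.975/8.261 = 0.9654 m. Q_A = (1/0.033)·7.975·0.9654^(2/3)·√0.00036 = 4.479 m³/s.
Channel B: For a circular section of diameter D = 2.55 m at depth y = 1.92 m, the central angle is θ = 2 arccos(1 − 2y/D) = 4.202 rad. Then A = (D²/8)(θ − sin θ) = 4.125 m² and P = Dθ/2 = 5.358 m. Hydraulic radius R = A/P = 4.125/5.358 = 0.7699 m. Q_B = (1/0.033)·4.125·0.7699^(2/3)·√0.00036 = 1.992 m³/s.
Q_A = 4.479 m³/s vs Q_B = 1.992 m³/s, so channel A carries more.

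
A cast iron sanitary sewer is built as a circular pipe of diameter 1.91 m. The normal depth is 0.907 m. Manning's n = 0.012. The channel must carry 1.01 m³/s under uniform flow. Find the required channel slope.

For a circular section of diameter D = 1.91 m at depth y = 0.907 m, the central angle is θ = 2 arccos(1 − 2y/D) = 3.041 rad. Then A = (D²/8)(θ − sin θ) = 1.341 m² and P = Dθ/2 = 2.904 m.
Hydraulic radius R = A/P = 1.341/2.904 = 0.4617 m.
From Manning's equation, S = [nQ / (1 A R^(2/3))]² = [0.012 × 1.01 / (1 × 1.341 × 0.4617^(2/3))]² = 0.000229.

S = 0.000229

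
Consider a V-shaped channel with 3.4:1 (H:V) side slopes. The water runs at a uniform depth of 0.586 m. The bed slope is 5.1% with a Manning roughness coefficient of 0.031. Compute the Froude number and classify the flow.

For a triangular section with side slope z = 3.4: A = zy² = 3.4×0.586² = 1.168 m²; P = 2y√(1+z²) = 2×0.586×3.544 = 4.154 m.
Hydraulic radius R = A/P = 1.168/4.154 = 0.2811 m.
V = (1/n) R^(2/3) √S = (1/0.031) × 0.2811^(2/3) × √0.051 = 3.126 m/s. Hydraulic depth D_h = A/T = 1.168/3.985 = 0.293 m.
Froude number Fr = V/√(g·D_h) = 3.126/√(9.81×0.293) = 1.84, which is greater than 1, so the flow is supercritical.

supercritical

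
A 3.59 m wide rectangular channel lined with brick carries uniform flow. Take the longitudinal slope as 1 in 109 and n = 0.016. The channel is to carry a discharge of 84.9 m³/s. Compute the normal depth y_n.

Manning's equation rearranged: A R^(2/3) = nQ / (1·√S) = 0.016 × 84.9 / (√0.009174) = 14.18.
Try y = 3.07 m: A R^(2/3) = 11.98 — too small.
Try y = 3.52 m: A R^(2/3) = 14.18 — ≈ 14.18.

y_n = 3.52 m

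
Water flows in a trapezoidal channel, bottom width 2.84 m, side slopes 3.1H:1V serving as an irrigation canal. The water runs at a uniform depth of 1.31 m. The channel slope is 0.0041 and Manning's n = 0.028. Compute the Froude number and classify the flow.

With bottom width b = 2.84 m and side slope z = 3.1: A = (b + zy)y = (2.84 + 3.1×1.31)×1.31 = 9.04 m²; P = b + 2y√(1+z²) = 2.84 + 2×1.31×3.257 = 11.37 m.
Hydraulic radius R = A/P = 9.04/11.37 = 0.7948 m.
V = (1/n) R^(2/3) √S = (1/0.028) × 0.7948^(2/3) × √0.0041 = 1.962 m/s. Hydraulic depth D_h = A/T = 9.04/10.96 = 0.8247 m.
Froude number Fr = V/√(g·D_h) = 1.962/√(9.81×0.8247) = 0.69, which is less than 1, so the flow is subcritical.

subcritical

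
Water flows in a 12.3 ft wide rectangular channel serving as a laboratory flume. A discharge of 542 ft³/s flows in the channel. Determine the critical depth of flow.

y_c = 3.92 ft

For a rectangular channel, critical depth y_c = (q²/g)^(1/3) where q = Q/b = 542/12.3 = 44.07 ft²/s.
So y_c = (44.07²/32.2)^(1/3) = 3.92 ft.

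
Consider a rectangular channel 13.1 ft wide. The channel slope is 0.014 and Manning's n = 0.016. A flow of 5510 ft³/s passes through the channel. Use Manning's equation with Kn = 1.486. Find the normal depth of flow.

y_n = 14.1 ft

Manning's equation rearranged: A R^(2/3) = nQ / (1.486·√S) = 0.016 × 5510 / (1.486 × √0.014) = 501.4.
At y = 16.6 ft: A R^(2/3) = 609.9 — high.
At y = 10.3 ft: A R^(2/3) = 340.2 — low.
At y = 14.1 ft: A R^(2/3) = 501.4 — close enough.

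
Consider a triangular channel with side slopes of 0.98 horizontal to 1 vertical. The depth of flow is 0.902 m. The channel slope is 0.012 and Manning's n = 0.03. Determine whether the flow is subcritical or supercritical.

For a triangular section with side slope z = 0.98: A = zy² = 0.98×0.902² = 0.7973 m²; P = 2y√(1+z²) = 2×0.902×1.4 = 2.526 m.
Hydraulic radius R = A/P = 0.7973/2.526 = 0.3157 m.
V = (1/n) R^(2/3) √S = (1/0.03) × 0.3157^(2/3) × √0.012 = 1.693 m/s. Hydraulic depth D_h = A/T = 0.7973/1.768 = 0.451 m.
Froude number Fr = V/√(g·D_h) = 1.693/√(9.81×0.451) = 0.805, which is less than 1, so the flow is subcritical.

subcritical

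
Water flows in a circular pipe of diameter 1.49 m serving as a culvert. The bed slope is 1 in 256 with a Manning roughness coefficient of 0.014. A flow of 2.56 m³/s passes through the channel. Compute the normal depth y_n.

Manning's equation rearranged: A R^(2/3) = nQ / (1·√S) = 0.014 × 2.56 / (√0.003906) = 0.5734.
At y = 0.654 m: A R^(2/3) = 0.3597 — short.
At y = 0.862 m: A R^(2/3) = 0.5731 — ≈ 0.5734.

y_n = 0.862 m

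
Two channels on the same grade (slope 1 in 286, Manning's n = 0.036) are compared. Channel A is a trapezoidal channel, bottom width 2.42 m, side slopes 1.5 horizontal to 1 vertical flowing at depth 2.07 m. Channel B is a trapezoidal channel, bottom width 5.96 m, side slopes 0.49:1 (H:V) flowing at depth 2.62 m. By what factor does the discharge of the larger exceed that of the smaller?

2.07

Channel A: With bottom width b = 2.42 m and side slope z = 1.5: A = (b + zy)y = (2.42 + 1.5×2.07)×2.07 = 11.44 m²; P = b + 2y√(1+z²) = 2.42 + 2×2.07×1.803 = 9.883 m. Hydraulic radius R = A/P = 11.44/9.883 = 1.157 m. Q_A = (1/0.036)·11.44·1.157^(2/3)·√0.003497 = 20.71 m³/s.
Channel B: With bottom width b = 5.96 m and side slope z = 0.49: A = (b + zy)y = (5.96 + 0.49×2.62)×2.62 = 18.98 m²; P = b + 2y√(1+z²) = 5.96 + 2×2.62×1.114 = 11.8 m. Hydraulic radius R = A/P = 18.98/11.8 = 1.609 m. Q_B = (1/0.036)·18.98·1.609^(2/3)·√0.003497 = 42.8 m³/s.
The larger discharge is 42.8 m³/s and the smaller is 20.71 m³/s; the ratio is 2.07.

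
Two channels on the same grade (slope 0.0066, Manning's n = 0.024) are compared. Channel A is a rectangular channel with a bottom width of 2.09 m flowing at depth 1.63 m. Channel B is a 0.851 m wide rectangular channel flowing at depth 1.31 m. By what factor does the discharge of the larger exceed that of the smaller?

Channel A: Flow area A = b·y = 2.09 × 1.63 = 3.407 m². Wetted perimeter P = b + 2y = 2.09 + 2×1.63 = 5.35 m. Hydraulic radius R = A/P = 3.407/5.35 = 0.6368 m. Q_A = (1/0.024)·3.407·0.6368^(2/3)·√0.0066 = 8.535 m³/s.
Channel B: Flow area A = b·y = 0.851 × 1.31 = 1.115 m². Wetted perimeter P = b + 2y = 0.851 + 2×1.31 = 3.471 m. Hydraulic radius R = A/P = 1.115/3.471 = 0.3212 m. Q_B = (1/0.024)·1.115·0.3212^(2/3)·√0.0066 = 1.77 m³/s.
The larger discharge is 8.535 m³/s and the smaller is 1.77 m³/s; the ratio is 4.82.

4.82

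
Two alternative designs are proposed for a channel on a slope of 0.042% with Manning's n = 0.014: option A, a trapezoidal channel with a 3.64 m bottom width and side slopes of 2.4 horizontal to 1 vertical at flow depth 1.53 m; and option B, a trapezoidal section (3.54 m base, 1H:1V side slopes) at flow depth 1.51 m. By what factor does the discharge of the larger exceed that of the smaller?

Channel A: With bottom width b = 3.64 m and side slope z = 2.4: A = (b + zy)y = (3.64 + 2.4×1.53)×1.53 = 11.19 m²; P = b + 2y√(1+z²) = 3.64 + 2×1.53×2.6 = 11.6 m. Hydraulic radius R = A/P = 11.19/11.6 = 0.9648 m. Q_A = (1/0.014)·11.19·0.9648^(2/3)·√0.00042 = 15.99 m³/s.
Channel B: With bottom width b = 3.54 m and side slope z = 1: A = (b + zy)y = (3.54 + 1×1.51)×1.51 = 7.625 m²; P = b + 2y√(1+z²) = 3.54 + 2×1.51×1.414 = 7.811 m. Hydraulic radius R = A/P = 7.625/7.811 = 0.9763 m. Q_B = (1/0.014)·7.625·0.9763^(2/3)·√0.00042 = 10.99 m³/s.
The larger discharge is 15.99 m³/s and the smaller is 10.99 m³/s; the ratio is 1.46.

1.46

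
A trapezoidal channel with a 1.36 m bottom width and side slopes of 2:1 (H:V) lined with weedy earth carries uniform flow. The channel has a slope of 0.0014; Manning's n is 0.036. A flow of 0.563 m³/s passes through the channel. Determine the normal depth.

Manning's equation rearranged: A R^(2/3) = nQ / (1·√S) = 0.036 × 0.563 / (√0.0014) = 0.5417.
At y = 0.565 m: A R^(2/3) = 0.7145 — over.
At y = 0.414 m: A R^(2/3) = 0.3896 — short.
At y = 0.491 m: A R^(2/3) = 0.5418 — matches.

y_n = 0.491 m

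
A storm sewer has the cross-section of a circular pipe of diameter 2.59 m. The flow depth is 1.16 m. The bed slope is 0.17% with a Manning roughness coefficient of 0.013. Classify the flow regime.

subcritical

For a circular section of diameter D = 2.59 m at depth y = 1.16 m, the central angle is θ = 2 arccos(1 − 2y/D) = 2.933 rad. Then A = (D²/8)(θ − sin θ) = 2.285 m² and P = Dθ/2 = 3.798 m.
Hydraulic radius R = A/P = 2.285/3.798 = 0.6017 m.
V = (1/n) R^(2/3) √S = (1/0.013) × 0.6017^(2/3) × √0.0017 = 2.261 m/s. Hydraulic depth D_h = A/T = 2.285/2.576 = 0.8872 m.
Froude number Fr = V/√(g·D_h) = 2.261/√(9.81×0.8872) = 0.766, which is less than 1, so the flow is subcritical.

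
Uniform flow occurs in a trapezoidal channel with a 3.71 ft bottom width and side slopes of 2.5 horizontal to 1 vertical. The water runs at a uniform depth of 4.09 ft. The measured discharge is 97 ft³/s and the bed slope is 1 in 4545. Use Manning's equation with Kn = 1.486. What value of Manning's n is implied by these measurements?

With bottom width b = 3.71 ft and side slope z = 2.5: A = (b + zy)y = (3.71 + 2.5×4.09)×4.09 = 56.99 ft²; P = b + 2y√(1+z²) = 3.71 + 2×4.09×2.693 = 25.74 ft.
Hydraulic radius R = A/P = 56.99/25.74 = 2.215 ft.
Rearranging Manning's equation: n = (1.486/Q) A R^(2/3) S^(1/2) = (1.486/97) × 56.99 × 2.215^(2/3) × √0.00022 = 0.022.

n = 0.022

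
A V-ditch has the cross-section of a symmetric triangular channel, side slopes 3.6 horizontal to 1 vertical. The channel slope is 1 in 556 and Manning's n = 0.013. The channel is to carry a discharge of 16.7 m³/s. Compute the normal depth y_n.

Manning's equation rearranged: A R^(2/3) = nQ / (1·√S) = 0.013 × 16.7 / (√0.001799) = 5.119.
Try y = 0.963 m: A R^(2/3) = 2.001 — short.
Try y = 1.66 m: A R^(2/3) = 8.547 — over.
Try y = 1.37 m: A R^(2/3) = 5.122 — matches.

y_n = 1.37 m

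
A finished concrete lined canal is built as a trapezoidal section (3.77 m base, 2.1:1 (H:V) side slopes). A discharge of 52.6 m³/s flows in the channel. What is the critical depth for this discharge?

At critical depth, Q² T / (g A³) = 1, i.e. A³/T = Q²/g = 52.6²/9.81 = 282.
Trying y = 2.12 m: A³/T = 417.9 — over.
Trying y = 1.68 m: A³/T = 170.2 — short.
Trying y = 1.92 m: A³/T = 284 — close enough.

y_c = 1.92 m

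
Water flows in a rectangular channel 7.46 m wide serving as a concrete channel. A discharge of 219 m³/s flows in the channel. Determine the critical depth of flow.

For a rectangular channel, critical depth y_c = (q²/g)^(1/3) where q = Q/b = 219/7.46 = 29.36 m²/s.
So y_c = (29.36²/9.81)^(1/3) = 4.45 m.

y_c = 4.45 m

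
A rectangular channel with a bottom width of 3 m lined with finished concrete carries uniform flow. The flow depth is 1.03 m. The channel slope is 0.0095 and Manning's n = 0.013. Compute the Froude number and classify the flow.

supercritical

Flow area A = b·y = 3 × 1.03 = 3.09 m². Wetted perimeter P = b + 2y = 3 + 2×1.03 = 5.06 m.
Hydraulic radius R = A/P = 3.09/5.06 = 0.6107 m.
V = (1/n) R^(2/3) √S = (1/0.013) × 0.6107^(2/3) × √0.0095 = 5.397 m/s. Hydraulic depth D_h = A/T = 3.09/3 = 1.03 m.
Froude number Fr = V/√(g·D_h) = 5.397/√(9.81×1.03) = 1.7, which is greater than 1, so the flow is supercritical.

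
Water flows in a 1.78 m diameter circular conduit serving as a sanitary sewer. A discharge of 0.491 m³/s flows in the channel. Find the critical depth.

y_c = 0.335 m

At critical depth, Q² T / (g A³) = 1, i.e. A³/T = Q²/g = 0.491²/9.81 = 0.02458.
At y = 0.295 m: A³/T = 0.01494 — too small.
At y = 0.404 m: A³/T = 0.05123 — too large.
At y = 0.335 m: A³/T = 0.02461 — close enough.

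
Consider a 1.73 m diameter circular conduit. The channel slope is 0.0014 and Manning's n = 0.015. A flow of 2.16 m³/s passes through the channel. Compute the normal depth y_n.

y_n = 1.01 m

Manning's equation rearranged: A R^(2/3) = nQ / (1·√S) = 0.015 × 2.16 / (√0.0014) = 0.8659.
At y = 0.724 m: A R^(2/3) = 0.4918 — low.
At y = 1.25 m: A R^(2/3) = 1.172 — high.
At y = 1.01 m: A R^(2/3) = 0.8658 — matches.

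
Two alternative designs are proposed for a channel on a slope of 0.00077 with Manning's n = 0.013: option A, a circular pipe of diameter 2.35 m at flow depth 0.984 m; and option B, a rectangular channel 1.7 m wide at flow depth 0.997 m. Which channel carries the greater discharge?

channel A

Channel A: For a circular section of diameter D = 2.35 m at depth y = 0.984 m, the central angle is θ = 2 arccos(1 − 2y/D) = 2.815 rad. Then A = (D²/8)(θ − sin θ) = 1.722 m² and P = Dθ/2 = 3.308 m. Hydraulic radius R = A/P = 1.722/3.308 = 0.5206 m. Q_A = (1/0.013)·1.722·0.5206^(2/3)·√0.00077 = 2.378 m³/s.
Channel B: Flow area A = b·y = 1.7 × 0.997 = 1.695 m². Wetted perimeter P = b + 2y = 1.7 + 2×0.997 = 3.694 m. Hydraulic radius R = A/P = 1.695/3.694 = 0.4588 m. Q_B = (1/0.013)·1.695·0.4588^(2/3)·√0.00077 = 2.152 m³/s.
Q_A = 2.378 m³/s vs Q_B = 2.152 m³/s, so channel A carries more.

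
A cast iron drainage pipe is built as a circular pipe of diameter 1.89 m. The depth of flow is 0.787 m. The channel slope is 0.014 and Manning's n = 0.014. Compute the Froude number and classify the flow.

For a circular section of diameter D = 1.89 m at depth y = 0.787 m, the central angle is θ = 2 arccos(1 − 2y/D) = 2.806 rad. Then A = (D²/8)(θ − sin θ) = 1.106 m² and P = Dθ/2 = 2.651 m.
Hydraulic radius R = A/P = 1.106/2.651 = 0.417 m.
V = (1/n) R^(2/3) √S = (1/0.014) × 0.417^(2/3) × √0.014 = 4.717 m/s. Hydraulic depth D_h = A/T = 1.106/1.863 = 0.5933 m.
Froude number Fr = V/√(g·D_h) = 4.717/√(9.81×0.5933) = 1.96, which is greater than 1, so the flow is supercritical.

supercritical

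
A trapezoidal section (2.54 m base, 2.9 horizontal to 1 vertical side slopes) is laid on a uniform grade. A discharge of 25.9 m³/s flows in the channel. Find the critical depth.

y_c = 1.37 m

At critical depth, Q² T / (g A³) = 1, i.e. A³/T = Q²/g = 25.9²/9.81 = 68.38.
At y = 1.72 m: A³/T = 173.4 — too large.
At y = 1.1 m: A³/T = 28.07 — too small.
At y = 1.37 m: A³/T = 67.75 — ≈ 68.38.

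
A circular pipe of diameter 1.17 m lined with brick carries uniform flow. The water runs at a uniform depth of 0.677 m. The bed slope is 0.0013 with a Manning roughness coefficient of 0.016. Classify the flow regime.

subcritical

For a circular section of diameter D = 1.17 m at depth y = 0.677 m, the central angle is θ = 2 arccos(1 − 2y/D) = 3.457 rad. Then A = (D²/8)(θ − sin θ) = 0.6448 m² and P = Dθ/2 = 2.023 m.
Hydraulic radius R = A/P = 0.6448/2.023 = 0.3188 m.
V = (1/n) R^(2/3) √S = (1/0.016) × 0.3188^(2/3) × √0.0013 = 1.052 m/s. Hydraulic depth D_h = A/T = 0.6448/1.155 = 0.558 m.
Froude number Fr = V/√(g·D_h) = 1.052/√(9.81×0.558) = 0.449, which is less than 1, so the flow is subcritical.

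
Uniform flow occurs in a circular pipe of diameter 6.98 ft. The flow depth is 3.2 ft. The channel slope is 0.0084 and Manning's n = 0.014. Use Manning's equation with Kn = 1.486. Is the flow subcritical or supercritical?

For a circular section of diameter D = 6.98 ft at depth y = 3.2 ft, the central angle is θ = 2 arccos(1 − 2y/D) = 2.975 rad. Then A = (D²/8)(θ − sin θ) = 17.11 ft² and P = Dθ/2 = 10.38 ft.
Hydraulic radius R = A/P = 17.11/10.38 = 1.648 ft.
V = (1.486/n) R^(2/3) √S = (1.486/0.014) × 1.648^(2/3) × √0.0084 = 13.57 ft/s. Hydraulic depth D_h = A/T = 17.11/6.956 = 2.46 ft.
Froude number Fr = V/√(g·D_h) = 13.57/√(32.2×2.46) = 1.52, which is greater than 1, so the flow is supercritical.

supercritical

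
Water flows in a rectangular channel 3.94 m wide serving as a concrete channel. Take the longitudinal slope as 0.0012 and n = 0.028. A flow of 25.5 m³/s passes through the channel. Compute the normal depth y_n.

Manning's equation rearranged: A R^(2/3) = nQ / (1·√S) = 0.028 × 25.5 / (√0.0012) = 20.61.
Trying y = 3 m: A R^(2/3) = 13.27 — too small.
Trying y = 4.83 m: A R^(2/3) = 23.81 — too large.
Trying y = 4.28 m: A R^(2/3) = 20.59 — close enough.

y_n = 4.28 m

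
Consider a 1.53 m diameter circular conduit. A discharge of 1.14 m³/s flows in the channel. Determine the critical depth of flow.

y_c = 0.539 m

At critical depth, Q² T / (g A³) = 1, i.e. A³/T = Q²/g = 1.14²/9.81 = 0.1325.
At y = 0.462 m: A³/T = 0.07301 — low.
At y = 0.539 m: A³/T = 0.1325 — matches.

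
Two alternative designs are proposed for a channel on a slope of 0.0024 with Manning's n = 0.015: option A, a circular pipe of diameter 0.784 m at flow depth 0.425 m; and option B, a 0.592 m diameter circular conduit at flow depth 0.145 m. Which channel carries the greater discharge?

channel A

Channel A: For a circular section of diameter D = 0.784 m at depth y = 0.425 m, the central angle is θ = 2 arccos(1 − 2y/D) = 3.31 rad. Then A = (D²/8)(θ − sin θ) = 0.2672 m² and P = Dθ/2 = 1.298 m. Hydraulic radius R = A/P = 0.2672/1.298 = 0.2059 m. Q_A = (1/0.015)·0.2672·0.2059^(2/3)·√0.0024 = 0.3043 m³/s.
Channel B: For a circular section of diameter D = 0.592 m at depth y = 0.145 m, the central angle is θ = 2 arccos(1 − 2y/D) = 2.071 rad. Then A = (D²/8)(θ − sin θ) = 0.05228 m² and P = Dθ/2 = 0.613 m. Hydraulic radius R = A/P = 0.05228/0.613 = 0.08529 m. Q_B = (1/0.015)·0.05228·0.08529^(2/3)·√0.0024 = 0.03308 m³/s.
Q_A = 0.3043 m³/s vs Q_B = 0.03308 m³/s, so channel A carries more.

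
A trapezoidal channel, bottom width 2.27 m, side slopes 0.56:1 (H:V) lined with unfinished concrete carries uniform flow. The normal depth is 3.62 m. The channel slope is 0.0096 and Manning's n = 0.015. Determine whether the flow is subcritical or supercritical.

supercritical

With bottom width b = 2.27 m and side slope z = 0.56: A = (b + zy)y = (2.27 + 0.56×3.62)×3.62 = 15.56 m²; P = b + 2y√(1+z²) = 2.27 + 2×3.62×1.146 = 10.57 m.
Hydraulic radius R = A/P = 15.56/10.57 = 1.472 m.
V = (1/n) R^(2/3) √S = (1/0.015) × 1.472^(2/3) × √0.0096 = 8.452 m/s. Hydraulic depth D_h = A/T = 15.56/6.324 = 2.46 m.
Froude number Fr = V/√(g·D_h) = 8.452/√(9.81×2.46) = 1.72, which is greater than 1, so the flow is supercritical.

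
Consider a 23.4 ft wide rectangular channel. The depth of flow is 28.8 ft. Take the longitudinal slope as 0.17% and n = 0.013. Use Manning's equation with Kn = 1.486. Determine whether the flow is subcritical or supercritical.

subcritical

Flow area A = b·y = 23.4 × 28.8 = 673.9 ft². Wetted perimeter P = b + 2y = 23.4 + 2×28.8 = 81 ft.
Hydraulic radius R = A/P = 673.9/81 = 8.32 ft.
V = (1.486/n) R^(2/3) √S = (1.486/0.013) × 8.32^(2/3) × √0.0017 = 19.35 ft/s. Hydraulic depth D_h = A/T = 673.9/23.4 = 28.8 ft.
Froude number Fr = V/√(g·D_h) = 19.35/√(32.2×28.8) = 0.635, which is less than 1, so the flow is subcritical.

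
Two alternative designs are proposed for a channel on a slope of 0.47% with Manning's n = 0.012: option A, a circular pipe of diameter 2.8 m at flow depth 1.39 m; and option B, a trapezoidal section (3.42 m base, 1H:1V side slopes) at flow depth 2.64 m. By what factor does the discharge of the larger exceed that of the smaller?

Channel A: For a circular section of diameter D = 2.8 m at depth y = 1.39 m, the central angle is θ = 2 arccos(1 − 2y/D) = 3.127 rad. Then A = (D²/8)(θ − sin θ) = 3.051 m² and P = Dθ/2 = 4.378 m. Hydraulic radius R = A/P = 3.051/4.378 = 0.6968 m. Q_A = (1/0.012)·3.051·0.6968^(2/3)·√0.0047 = 13.7 m³/s.
Channel B: With bottom width b = 3.42 m and side slope z = 1: A = (b + zy)y = (3.42 + 1×2.64)×2.64 = 16 m²; P = b + 2y√(1+z²) = 3.42 + 2×2.64×1.414 = 10.89 m. Hydraulic radius R = A/P = 16/10.89 = 1.469 m. Q_B = (1/0.012)·16·1.469^(2/3)·√0.0047 = 118.1 m³/s.
The larger discharge is 118.1 m³/s and the smaller is 13.7 m³/s; the ratio is 8.62.

8.62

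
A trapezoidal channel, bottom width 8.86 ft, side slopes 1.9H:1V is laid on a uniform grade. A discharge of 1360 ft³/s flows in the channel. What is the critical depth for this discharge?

At critical depth, Q² T / (g A³) = 1, i.e. A³/T = Q²/g = 1360²/32.2 = 57440.
At y = 7.35 ft: A³/T = 128300 — too large.
At y = 5.04 ft: A³/T = 28640 — too small.
At y = 6.02 ft: A³/T = 57490 — close enough.

y_c = 6.02 ft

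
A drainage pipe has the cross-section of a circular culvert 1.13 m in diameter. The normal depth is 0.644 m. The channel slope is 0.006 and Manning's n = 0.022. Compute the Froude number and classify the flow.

subcritical

For a circular section of diameter D = 1.13 m at depth y = 0.644 m, the central angle is θ = 2 arccos(1 − 2y/D) = 3.422 rad. Then A = (D²/8)(θ − sin θ) = 0.5904 m² and P = Dθ/2 = 1.934 m.
Hydraulic radius R = A/P = 0.5904/1.934 = 0.3054 m.
V = (1/n) R^(2/3) √S = (1/0.022) × 0.3054^(2/3) × √0.006 = 1.597 m/s. Hydraulic depth D_h = A/T = 0.5904/1.119 = 0.5277 m.
Froude number Fr = V/√(g·D_h) = 1.597/√(9.81×0.5277) = 0.702, which is less than 1, so the flow is subcritical.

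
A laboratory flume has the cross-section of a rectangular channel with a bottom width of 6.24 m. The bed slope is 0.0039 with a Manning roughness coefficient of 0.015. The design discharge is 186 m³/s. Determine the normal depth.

y_n = 4.71 m

Manning's equation rearranged: A R^(2/3) = nQ / (1·√S) = 0.015 × 186 / (√0.0039) = 44.68.
At y = 3.44 m: A R^(2/3) = 29.8 — too small.
At y = 5.59 m: A R^(2/3) = 55.42 — too large.
At y = 4.71 m: A R^(2/3) = 44.72 — close enough.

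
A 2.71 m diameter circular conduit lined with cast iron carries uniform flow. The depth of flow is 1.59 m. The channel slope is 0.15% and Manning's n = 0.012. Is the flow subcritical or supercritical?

For a circular section of diameter D = 2.71 m at depth y = 1.59 m, the central angle is θ = 2 arccos(1 − 2y/D) = 3.49 rad. Then A = (D²/8)(θ − sin θ) = 3.518 m² and P = Dθ/2 = 4.729 m.
Hydraulic radius R = A/P = 3.518/4.729 = 0.7438 m.
V = (1/n) R^(2/3) √S = (1/0.012) × 0.7438^(2/3) × √0.0015 = 2.65 m/s. Hydraulic depth D_h = A/T = 3.518/2.669 = 1.318 m.
Froude number Fr = V/√(g·D_h) = 2.65/√(9.81×1.318) = 0.737, which is less than 1, so the flow is subcritical.

subcritical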